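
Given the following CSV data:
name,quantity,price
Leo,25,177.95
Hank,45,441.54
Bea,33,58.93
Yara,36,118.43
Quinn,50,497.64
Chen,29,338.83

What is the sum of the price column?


Values in 'price' column:
  Row 1: 177.95
  Row 2: 441.54
  Row 3: 58.93
  Row 4: 118.43
  Row 5: 497.64
  Row 6: 338.83
Sum = 177.95 + 441.54 + 58.93 + 118.43 + 497.64 + 338.83 = 1633.32

ANSWER: 1633.32


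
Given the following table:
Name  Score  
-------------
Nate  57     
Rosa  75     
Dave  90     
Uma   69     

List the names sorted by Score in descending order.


Sorting by Score (descending):
  Dave: 90
  Rosa: 75
  Uma: 69
  Nate: 57


ANSWER: Dave, Rosa, Uma, Nate


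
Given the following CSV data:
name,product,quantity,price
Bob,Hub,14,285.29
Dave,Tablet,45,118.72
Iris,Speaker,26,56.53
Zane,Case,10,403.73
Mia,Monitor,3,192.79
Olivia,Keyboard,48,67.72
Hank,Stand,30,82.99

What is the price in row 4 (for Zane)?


Row 4: Zane
Column 'price' = 403.73

ANSWER: 403.73


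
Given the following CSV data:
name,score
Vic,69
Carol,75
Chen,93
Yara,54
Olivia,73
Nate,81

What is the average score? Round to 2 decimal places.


Scores: 69, 75, 93, 54, 73, 81
Sum = 445
Count = 6
Average = 445 / 6 = 74.17

ANSWER: 74.17


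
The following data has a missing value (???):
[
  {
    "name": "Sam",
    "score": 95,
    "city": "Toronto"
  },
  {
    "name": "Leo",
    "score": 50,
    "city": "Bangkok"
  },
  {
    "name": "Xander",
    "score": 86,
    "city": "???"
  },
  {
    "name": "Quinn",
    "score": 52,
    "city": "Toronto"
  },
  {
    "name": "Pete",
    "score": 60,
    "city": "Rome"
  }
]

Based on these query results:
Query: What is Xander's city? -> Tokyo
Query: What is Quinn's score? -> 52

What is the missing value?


The missing value is Xander's city
From query: Xander's city = Tokyo

ANSWER: Tokyo


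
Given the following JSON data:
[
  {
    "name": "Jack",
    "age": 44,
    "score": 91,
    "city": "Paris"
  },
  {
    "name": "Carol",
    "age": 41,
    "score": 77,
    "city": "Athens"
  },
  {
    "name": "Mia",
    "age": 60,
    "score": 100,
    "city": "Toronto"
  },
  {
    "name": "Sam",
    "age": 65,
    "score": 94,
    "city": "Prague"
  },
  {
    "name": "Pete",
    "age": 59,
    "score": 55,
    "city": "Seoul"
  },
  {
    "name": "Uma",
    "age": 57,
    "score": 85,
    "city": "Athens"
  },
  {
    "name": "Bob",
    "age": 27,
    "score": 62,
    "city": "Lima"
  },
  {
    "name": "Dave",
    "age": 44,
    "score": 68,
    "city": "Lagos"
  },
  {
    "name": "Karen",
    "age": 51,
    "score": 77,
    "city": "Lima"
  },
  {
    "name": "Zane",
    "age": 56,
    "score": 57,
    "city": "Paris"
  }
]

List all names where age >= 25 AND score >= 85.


Checking both conditions:
  Jack (age=44, score=91) -> YES
  Carol (age=41, score=77) -> no
  Mia (age=60, score=100) -> YES
  Sam (age=65, score=94) -> YES
  Pete (age=59, score=55) -> no
  Uma (age=57, score=85) -> YES
  Bob (age=27, score=62) -> no
  Dave (age=44, score=68) -> no
  Karen (age=51, score=77) -> no
  Zane (age=56, score=57) -> no


ANSWER: Jack, Mia, Sam, Uma


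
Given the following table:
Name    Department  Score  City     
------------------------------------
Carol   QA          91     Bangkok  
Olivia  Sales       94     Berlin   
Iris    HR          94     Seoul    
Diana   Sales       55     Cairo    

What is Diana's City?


Row 4: Diana
City = Cairo

ANSWER: Cairo


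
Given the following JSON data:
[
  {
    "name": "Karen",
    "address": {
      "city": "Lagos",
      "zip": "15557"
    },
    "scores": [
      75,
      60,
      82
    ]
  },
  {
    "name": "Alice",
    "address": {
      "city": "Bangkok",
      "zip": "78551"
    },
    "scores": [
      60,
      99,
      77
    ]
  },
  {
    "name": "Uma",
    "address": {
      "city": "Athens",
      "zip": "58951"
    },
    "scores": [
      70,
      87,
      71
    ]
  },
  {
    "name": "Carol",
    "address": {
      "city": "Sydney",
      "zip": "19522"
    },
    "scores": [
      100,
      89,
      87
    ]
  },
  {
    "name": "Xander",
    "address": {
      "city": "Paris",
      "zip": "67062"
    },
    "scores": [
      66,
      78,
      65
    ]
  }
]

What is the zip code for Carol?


Path: records[3].address.zip
Value: 19522

ANSWER: 19522


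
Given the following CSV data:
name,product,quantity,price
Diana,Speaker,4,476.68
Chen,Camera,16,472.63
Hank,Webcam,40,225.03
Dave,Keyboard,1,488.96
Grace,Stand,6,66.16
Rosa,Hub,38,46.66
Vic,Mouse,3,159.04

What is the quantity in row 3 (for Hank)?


Row 3: Hank
Column 'quantity' = 40

ANSWER: 40


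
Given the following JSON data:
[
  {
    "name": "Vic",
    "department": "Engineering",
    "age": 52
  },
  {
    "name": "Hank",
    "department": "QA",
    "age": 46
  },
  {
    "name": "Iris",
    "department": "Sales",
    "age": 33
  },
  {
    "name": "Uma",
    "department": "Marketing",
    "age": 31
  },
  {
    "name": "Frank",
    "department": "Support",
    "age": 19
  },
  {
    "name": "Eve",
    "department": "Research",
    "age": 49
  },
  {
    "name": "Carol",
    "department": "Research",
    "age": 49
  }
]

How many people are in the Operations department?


Scanning records for department = Operations
  No matches found
Count: 0

ANSWER: 0


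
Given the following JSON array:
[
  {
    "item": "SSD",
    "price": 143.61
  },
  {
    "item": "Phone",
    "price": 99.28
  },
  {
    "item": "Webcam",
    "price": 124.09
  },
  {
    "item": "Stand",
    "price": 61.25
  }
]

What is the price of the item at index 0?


Array index 0 -> SSD
price = 143.61

ANSWER: 143.61


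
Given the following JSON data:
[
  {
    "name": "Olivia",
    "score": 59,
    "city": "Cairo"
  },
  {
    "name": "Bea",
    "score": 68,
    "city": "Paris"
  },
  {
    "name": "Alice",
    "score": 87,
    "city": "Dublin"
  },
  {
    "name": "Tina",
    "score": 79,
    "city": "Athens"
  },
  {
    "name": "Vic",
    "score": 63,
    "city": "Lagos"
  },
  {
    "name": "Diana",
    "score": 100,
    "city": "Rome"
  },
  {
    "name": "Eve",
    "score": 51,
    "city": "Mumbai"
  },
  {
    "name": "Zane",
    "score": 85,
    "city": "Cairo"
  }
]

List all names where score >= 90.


Filtering records where score >= 90:
  Olivia (score=59) -> no
  Bea (score=68) -> no
  Alice (score=87) -> no
  Tina (score=79) -> no
  Vic (score=63) -> no
  Diana (score=100) -> YES
  Eve (score=51) -> no
  Zane (score=85) -> no


ANSWER: Diana


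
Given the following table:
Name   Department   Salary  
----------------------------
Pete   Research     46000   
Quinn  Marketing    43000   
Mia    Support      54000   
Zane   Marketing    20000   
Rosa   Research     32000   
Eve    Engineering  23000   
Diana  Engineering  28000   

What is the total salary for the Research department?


Research department members:
  Pete: 46000
  Rosa: 32000
Total = 46000 + 32000 = 78000

ANSWER: 78000


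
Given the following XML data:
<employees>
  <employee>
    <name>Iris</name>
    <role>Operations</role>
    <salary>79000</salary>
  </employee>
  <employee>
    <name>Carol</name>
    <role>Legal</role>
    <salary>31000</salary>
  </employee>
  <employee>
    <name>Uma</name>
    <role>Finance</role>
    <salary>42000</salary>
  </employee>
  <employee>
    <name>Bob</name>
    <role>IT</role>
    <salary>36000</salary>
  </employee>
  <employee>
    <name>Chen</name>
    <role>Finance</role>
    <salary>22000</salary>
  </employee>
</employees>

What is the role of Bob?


Searching for <employee> with <name>Bob</name>
Found at position 4
<role>IT</role>

ANSWER: IT


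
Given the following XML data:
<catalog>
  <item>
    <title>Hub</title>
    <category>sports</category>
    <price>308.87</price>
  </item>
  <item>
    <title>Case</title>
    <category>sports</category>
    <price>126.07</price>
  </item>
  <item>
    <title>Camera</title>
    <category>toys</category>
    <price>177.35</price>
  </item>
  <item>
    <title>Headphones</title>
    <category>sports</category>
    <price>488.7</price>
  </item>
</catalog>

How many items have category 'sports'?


Scanning <item> elements for <category>sports</category>:
  Item 1: Hub -> MATCH
  Item 2: Case -> MATCH
  Item 4: Headphones -> MATCH
Count: 3

ANSWER: 3


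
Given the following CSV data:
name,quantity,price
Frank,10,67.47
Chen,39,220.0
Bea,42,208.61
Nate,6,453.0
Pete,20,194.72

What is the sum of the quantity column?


Values in 'quantity' column:
  Row 1: 10
  Row 2: 39
  Row 3: 42
  Row 4: 6
  Row 5: 20
Sum = 10 + 39 + 42 + 6 + 20 = 117

ANSWER: 117


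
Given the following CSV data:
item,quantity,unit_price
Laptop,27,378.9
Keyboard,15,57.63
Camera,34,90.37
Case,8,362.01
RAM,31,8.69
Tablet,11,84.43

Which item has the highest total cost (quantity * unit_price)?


Computing row totals:
  Laptop: 10230.3
  Keyboard: 864.45
  Camera: 3072.58
  Case: 2896.08
  RAM: 269.39
  Tablet: 928.73
Maximum: Laptop (10230.3)

ANSWER: Laptop


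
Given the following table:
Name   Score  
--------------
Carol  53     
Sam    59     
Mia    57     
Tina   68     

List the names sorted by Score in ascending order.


Sorting by Score (ascending):
  Carol: 53
  Mia: 57
  Sam: 59
  Tina: 68


ANSWER: Carol, Mia, Sam, Tina


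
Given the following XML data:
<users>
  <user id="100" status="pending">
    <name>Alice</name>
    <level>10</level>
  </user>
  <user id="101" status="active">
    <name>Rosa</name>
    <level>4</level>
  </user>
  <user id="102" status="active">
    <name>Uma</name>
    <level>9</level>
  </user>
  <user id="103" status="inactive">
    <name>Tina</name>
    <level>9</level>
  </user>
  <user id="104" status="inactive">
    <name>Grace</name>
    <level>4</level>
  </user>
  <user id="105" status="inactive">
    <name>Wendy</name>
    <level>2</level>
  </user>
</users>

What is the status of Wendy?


Finding user with name = Wendy
user id="105" status="inactive"

ANSWER: inactive


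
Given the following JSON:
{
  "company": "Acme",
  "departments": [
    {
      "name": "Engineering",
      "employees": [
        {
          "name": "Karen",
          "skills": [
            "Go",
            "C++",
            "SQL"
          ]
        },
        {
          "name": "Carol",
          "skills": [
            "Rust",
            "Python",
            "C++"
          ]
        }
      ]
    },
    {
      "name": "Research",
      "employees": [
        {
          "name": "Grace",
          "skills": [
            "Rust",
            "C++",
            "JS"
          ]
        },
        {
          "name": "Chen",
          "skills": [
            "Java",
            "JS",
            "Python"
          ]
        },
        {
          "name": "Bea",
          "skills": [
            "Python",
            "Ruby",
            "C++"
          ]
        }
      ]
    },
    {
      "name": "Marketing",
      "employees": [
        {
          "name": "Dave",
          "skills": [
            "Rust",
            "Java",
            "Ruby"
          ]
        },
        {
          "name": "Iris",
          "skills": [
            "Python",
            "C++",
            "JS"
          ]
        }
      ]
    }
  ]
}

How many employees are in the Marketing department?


Path: departments[2].employees
Count: 2

ANSWER: 2


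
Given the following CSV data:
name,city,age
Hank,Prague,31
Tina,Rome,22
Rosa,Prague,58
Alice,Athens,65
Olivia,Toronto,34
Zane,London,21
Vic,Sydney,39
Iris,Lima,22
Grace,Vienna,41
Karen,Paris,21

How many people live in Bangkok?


Scanning city column for 'Bangkok':
Total matches: 0

ANSWER: 0


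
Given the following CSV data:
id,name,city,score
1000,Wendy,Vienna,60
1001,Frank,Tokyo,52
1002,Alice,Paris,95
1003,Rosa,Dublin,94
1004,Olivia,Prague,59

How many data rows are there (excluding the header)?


Counting rows (excluding header):
Header: id,name,city,score
Data rows: 5

ANSWER: 5


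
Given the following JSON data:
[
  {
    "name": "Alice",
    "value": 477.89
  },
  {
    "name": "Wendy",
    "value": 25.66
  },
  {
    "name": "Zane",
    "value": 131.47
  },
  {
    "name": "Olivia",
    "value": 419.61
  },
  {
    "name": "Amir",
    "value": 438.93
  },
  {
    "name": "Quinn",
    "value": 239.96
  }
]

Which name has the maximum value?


Comparing values:
  Alice: 477.89
  Wendy: 25.66
  Zane: 131.47
  Olivia: 419.61
  Amir: 438.93
  Quinn: 239.96
Maximum: Alice (477.89)

ANSWER: Alice


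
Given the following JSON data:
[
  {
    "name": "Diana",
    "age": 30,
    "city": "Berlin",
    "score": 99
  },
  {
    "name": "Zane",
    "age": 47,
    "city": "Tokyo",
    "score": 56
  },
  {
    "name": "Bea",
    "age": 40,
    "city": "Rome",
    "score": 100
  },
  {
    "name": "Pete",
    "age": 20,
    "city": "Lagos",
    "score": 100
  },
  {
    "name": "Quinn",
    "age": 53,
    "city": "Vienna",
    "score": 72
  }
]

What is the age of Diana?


Looking up record where name = Diana
Record index: 0
Field 'age' = 30

ANSWER: 30


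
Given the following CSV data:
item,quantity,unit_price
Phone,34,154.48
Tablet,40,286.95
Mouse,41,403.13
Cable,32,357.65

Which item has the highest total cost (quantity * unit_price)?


Computing row totals:
  Phone: 5252.32
  Tablet: 11478.0
  Mouse: 16528.33
  Cable: 11444.8
Maximum: Mouse (16528.33)

ANSWER: Mouse


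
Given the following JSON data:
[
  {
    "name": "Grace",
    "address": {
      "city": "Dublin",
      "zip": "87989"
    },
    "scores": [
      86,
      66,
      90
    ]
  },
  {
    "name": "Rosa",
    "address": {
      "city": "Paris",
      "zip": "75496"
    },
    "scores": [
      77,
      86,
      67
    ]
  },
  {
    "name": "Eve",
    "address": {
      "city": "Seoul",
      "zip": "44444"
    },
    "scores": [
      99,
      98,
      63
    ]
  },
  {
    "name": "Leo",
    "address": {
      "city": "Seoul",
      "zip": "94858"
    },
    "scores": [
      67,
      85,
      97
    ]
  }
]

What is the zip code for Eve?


Path: records[2].address.zip
Value: 44444

ANSWER: 44444


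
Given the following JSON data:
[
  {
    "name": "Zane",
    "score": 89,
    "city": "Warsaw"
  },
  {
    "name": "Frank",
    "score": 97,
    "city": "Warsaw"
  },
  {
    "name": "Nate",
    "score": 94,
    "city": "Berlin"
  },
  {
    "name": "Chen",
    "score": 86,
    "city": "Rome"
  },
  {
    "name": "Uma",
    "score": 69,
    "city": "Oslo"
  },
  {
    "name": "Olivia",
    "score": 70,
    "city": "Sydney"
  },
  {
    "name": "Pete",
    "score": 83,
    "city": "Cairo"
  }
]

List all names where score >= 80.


Filtering records where score >= 80:
  Zane (score=89) -> YES
  Frank (score=97) -> YES
  Nate (score=94) -> YES
  Chen (score=86) -> YES
  Uma (score=69) -> no
  Olivia (score=70) -> no
  Pete (score=83) -> YES


ANSWER: Zane, Frank, Nate, Chen, Pete


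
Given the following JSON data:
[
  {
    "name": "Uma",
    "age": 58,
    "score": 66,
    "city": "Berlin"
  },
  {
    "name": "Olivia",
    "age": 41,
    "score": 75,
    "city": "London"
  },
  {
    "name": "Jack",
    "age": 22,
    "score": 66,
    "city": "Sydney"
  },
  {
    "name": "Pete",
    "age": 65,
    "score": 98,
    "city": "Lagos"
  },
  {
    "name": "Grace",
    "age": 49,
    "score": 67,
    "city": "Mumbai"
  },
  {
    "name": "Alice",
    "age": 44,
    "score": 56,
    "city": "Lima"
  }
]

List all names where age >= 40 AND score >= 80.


Checking both conditions:
  Uma (age=58, score=66) -> no
  Olivia (age=41, score=75) -> no
  Jack (age=22, score=66) -> no
  Pete (age=65, score=98) -> YES
  Grace (age=49, score=67) -> no
  Alice (age=44, score=56) -> no


ANSWER: Pete


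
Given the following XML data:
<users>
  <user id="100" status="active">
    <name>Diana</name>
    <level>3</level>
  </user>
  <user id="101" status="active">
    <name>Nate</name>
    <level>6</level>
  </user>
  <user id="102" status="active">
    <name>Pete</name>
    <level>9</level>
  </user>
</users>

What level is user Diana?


Finding user: Diana
<level>3</level>

ANSWER: 3


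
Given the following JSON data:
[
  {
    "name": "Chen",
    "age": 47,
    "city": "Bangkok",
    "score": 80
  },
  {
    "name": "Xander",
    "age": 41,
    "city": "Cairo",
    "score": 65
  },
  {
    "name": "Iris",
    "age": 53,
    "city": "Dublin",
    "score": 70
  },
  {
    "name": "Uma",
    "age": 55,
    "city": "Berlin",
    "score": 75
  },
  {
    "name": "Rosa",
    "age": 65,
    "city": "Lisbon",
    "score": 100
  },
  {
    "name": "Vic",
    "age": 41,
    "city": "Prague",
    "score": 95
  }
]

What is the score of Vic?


Looking up record where name = Vic
Record index: 5
Field 'score' = 95

ANSWER: 95


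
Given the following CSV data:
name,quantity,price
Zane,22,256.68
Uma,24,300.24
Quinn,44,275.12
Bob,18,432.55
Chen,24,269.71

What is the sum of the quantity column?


Values in 'quantity' column:
  Row 1: 22
  Row 2: 24
  Row 3: 44
  Row 4: 18
  Row 5: 24
Sum = 22 + 24 + 44 + 18 + 24 = 132

ANSWER: 132


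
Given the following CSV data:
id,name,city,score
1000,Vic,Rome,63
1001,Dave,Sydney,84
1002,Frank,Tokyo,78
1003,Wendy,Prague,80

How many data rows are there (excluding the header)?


Counting rows (excluding header):
Header: id,name,city,score
Data rows: 4

ANSWER: 4


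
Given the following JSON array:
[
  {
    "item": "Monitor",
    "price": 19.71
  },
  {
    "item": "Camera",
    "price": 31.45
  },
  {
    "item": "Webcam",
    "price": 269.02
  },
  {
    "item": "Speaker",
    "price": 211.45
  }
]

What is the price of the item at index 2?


Array index 2 -> Webcam
price = 269.02

ANSWER: 269.02


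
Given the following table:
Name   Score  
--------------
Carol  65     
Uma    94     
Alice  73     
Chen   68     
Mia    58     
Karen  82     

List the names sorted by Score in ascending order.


Sorting by Score (ascending):
  Mia: 58
  Carol: 65
  Chen: 68
  Alice: 73
  Karen: 82
  Uma: 94


ANSWER: Mia, Carol, Chen, Alice, Karen, Uma


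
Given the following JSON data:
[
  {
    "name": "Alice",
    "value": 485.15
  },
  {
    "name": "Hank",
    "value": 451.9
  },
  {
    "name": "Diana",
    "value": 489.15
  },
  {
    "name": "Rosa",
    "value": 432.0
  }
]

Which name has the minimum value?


Comparing values:
  Alice: 485.15
  Hank: 451.9
  Diana: 489.15
  Rosa: 432.0
Minimum: Rosa (432.0)

ANSWER: Rosa


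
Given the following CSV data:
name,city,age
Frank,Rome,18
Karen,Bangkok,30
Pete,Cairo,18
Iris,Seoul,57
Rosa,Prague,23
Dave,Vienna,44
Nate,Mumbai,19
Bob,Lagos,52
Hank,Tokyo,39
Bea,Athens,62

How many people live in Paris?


Scanning city column for 'Paris':
Total matches: 0

ANSWER: 0


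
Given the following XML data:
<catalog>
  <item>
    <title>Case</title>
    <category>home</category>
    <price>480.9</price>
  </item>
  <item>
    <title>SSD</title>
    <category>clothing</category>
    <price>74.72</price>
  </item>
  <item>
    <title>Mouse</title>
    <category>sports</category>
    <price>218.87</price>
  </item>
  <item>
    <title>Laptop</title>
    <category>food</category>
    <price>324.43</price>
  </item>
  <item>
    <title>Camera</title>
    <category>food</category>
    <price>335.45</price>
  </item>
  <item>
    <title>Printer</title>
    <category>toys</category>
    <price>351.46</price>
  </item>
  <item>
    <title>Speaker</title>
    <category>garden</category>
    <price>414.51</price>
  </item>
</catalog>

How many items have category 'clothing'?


Scanning <item> elements for <category>clothing</category>:
  Item 2: SSD -> MATCH
Count: 1

ANSWER: 1


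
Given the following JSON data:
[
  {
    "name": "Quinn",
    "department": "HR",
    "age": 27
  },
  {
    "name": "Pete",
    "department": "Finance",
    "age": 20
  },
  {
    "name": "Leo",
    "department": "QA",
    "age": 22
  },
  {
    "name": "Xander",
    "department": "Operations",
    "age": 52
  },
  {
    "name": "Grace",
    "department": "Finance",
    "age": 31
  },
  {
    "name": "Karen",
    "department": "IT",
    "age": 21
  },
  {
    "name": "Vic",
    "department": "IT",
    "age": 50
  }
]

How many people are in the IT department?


Scanning records for department = IT
  Record 5: Karen
  Record 6: Vic
Count: 2

ANSWER: 2


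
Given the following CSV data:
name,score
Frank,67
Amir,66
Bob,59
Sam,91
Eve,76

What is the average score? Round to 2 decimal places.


Scores: 67, 66, 59, 91, 76
Sum = 359
Count = 5
Average = 359 / 5 = 71.80

ANSWER: 71.80


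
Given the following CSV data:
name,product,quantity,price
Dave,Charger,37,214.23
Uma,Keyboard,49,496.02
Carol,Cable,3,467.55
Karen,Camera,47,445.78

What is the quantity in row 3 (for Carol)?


Row 3: Carol
Column 'quantity' = 3

ANSWER: 3


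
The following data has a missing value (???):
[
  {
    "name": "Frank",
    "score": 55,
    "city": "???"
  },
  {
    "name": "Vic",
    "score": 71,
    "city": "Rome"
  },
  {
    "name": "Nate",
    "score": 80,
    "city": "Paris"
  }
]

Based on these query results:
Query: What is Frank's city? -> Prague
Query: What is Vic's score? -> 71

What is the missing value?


The missing value is Frank's city
From query: Frank's city = Prague

ANSWER: Prague


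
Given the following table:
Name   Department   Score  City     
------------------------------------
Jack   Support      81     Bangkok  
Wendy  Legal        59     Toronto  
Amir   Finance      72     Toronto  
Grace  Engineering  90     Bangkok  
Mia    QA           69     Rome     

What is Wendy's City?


Row 2: Wendy
City = Toronto

ANSWER: Toronto


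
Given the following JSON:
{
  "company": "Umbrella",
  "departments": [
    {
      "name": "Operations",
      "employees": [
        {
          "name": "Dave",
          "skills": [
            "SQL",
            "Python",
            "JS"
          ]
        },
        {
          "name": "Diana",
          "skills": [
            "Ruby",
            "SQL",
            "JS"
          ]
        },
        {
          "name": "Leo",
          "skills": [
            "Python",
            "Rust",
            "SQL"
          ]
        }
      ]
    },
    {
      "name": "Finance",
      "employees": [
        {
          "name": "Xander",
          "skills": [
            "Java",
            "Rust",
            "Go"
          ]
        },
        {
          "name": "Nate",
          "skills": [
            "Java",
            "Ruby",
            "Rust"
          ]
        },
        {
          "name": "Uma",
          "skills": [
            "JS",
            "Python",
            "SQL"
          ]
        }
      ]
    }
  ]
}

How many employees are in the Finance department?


Path: departments[1].employees
Count: 3

ANSWER: 3


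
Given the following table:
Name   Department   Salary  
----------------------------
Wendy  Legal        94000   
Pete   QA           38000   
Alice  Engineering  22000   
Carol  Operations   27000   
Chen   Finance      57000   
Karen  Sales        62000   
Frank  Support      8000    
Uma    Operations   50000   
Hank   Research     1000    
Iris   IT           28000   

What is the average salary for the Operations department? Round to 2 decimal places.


Operations department members:
  Carol: 27000
  Uma: 50000
Sum = 77000
Count = 2
Average = 77000 / 2 = 38500.00

ANSWER: 38500.00


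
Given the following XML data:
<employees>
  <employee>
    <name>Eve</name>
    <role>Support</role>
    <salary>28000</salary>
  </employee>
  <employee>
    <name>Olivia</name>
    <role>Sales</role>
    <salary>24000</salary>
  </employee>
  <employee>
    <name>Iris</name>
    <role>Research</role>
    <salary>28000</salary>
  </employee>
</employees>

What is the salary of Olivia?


Searching for <employee> with <name>Olivia</name>
Found at position 2
<salary>24000</salary>

ANSWER: 24000


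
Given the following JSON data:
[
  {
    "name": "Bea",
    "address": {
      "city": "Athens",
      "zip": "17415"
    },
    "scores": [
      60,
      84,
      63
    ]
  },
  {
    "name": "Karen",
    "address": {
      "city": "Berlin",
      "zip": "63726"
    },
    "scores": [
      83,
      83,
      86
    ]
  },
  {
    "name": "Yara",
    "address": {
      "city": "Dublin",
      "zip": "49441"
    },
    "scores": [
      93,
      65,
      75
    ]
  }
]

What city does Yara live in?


Path: records[2].address.city
Value: Dublin

ANSWER: Dublin


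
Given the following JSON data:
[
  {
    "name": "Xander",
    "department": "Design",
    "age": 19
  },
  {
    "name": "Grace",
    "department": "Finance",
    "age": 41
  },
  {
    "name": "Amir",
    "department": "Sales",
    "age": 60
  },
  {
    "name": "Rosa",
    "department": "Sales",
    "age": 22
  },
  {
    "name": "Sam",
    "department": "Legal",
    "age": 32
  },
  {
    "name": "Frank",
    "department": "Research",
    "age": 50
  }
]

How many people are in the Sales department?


Scanning records for department = Sales
  Record 2: Amir
  Record 3: Rosa
Count: 2

ANSWER: 2


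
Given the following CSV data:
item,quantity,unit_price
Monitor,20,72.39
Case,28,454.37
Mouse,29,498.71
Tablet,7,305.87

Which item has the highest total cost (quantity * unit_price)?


Computing row totals:
  Monitor: 1447.8
  Case: 12722.36
  Mouse: 14462.59
  Tablet: 2141.09
Maximum: Mouse (14462.59)

ANSWER: Mouse


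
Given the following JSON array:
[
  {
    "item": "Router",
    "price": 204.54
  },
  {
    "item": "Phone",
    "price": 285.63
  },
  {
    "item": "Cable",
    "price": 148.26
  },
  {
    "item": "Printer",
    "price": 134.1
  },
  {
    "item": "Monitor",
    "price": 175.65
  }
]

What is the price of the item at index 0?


Array index 0 -> Router
price = 204.54

ANSWER: 204.54


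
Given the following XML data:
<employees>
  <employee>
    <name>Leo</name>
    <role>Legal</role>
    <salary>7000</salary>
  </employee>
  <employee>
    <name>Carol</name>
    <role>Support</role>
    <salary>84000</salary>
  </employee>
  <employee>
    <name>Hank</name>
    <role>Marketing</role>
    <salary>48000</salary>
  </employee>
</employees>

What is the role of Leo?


Searching for <employee> with <name>Leo</name>
Found at position 1
<role>Legal</role>

ANSWER: Legal


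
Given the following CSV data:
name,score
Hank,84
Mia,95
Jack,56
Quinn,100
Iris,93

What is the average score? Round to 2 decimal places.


Scores: 84, 95, 56, 100, 93
Sum = 428
Count = 5
Average = 428 / 5 = 85.60

ANSWER: 85.60


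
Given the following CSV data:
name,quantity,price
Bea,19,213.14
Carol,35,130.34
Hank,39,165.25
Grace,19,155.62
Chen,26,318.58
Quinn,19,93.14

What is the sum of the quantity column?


Values in 'quantity' column:
  Row 1: 19
  Row 2: 35
  Row 3: 39
  Row 4: 19
  Row 5: 26
  Row 6: 19
Sum = 19 + 35 + 39 + 19 + 26 + 19 = 157

ANSWER: 157


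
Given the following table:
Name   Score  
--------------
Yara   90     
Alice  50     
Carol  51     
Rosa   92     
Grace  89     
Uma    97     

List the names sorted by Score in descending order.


Sorting by Score (descending):
  Uma: 97
  Rosa: 92
  Yara: 90
  Grace: 89
  Carol: 51
  Alice: 50


ANSWER: Uma, Rosa, Yara, Grace, Carol, Alice


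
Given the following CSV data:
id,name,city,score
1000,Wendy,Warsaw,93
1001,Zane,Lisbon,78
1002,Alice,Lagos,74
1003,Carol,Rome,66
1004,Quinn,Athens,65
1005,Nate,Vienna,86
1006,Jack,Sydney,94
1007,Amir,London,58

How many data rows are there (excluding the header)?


Counting rows (excluding header):
Header: id,name,city,score
Data rows: 8

ANSWER: 8


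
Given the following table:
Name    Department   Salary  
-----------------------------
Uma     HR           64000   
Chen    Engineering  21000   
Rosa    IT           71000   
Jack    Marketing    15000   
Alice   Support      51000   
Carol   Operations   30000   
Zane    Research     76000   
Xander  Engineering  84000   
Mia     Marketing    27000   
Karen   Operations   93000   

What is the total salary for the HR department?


HR department members:
  Uma: 64000
Total = 64000 = 64000

ANSWER: 64000


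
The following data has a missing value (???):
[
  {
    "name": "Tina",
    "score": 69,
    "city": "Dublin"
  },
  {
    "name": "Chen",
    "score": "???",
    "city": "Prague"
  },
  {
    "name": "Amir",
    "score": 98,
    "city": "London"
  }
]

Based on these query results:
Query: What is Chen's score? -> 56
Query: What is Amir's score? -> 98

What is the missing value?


The missing value is Chen's score
From query: Chen's score = 56

ANSWER: 56


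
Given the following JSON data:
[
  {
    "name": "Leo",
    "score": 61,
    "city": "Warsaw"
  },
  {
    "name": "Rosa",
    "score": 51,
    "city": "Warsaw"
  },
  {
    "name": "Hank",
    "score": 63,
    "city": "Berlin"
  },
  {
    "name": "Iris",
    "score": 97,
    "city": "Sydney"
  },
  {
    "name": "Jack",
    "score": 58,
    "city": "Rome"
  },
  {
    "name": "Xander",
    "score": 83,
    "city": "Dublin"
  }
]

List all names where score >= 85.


Filtering records where score >= 85:
  Leo (score=61) -> no
  Rosa (score=51) -> no
  Hank (score=63) -> no
  Iris (score=97) -> YES
  Jack (score=58) -> no
  Xander (score=83) -> no


ANSWER: Iris


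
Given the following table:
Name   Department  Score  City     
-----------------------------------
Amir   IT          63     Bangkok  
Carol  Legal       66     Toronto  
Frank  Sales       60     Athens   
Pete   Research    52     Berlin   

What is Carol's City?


Row 2: Carol
City = Toronto

ANSWER: Toronto


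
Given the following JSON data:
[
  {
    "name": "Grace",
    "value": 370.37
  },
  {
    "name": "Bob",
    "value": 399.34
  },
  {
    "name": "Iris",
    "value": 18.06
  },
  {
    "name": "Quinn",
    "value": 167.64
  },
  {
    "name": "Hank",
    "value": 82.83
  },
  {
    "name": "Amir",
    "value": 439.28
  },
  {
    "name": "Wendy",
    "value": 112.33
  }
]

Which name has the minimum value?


Comparing values:
  Grace: 370.37
  Bob: 399.34
  Iris: 18.06
  Quinn: 167.64
  Hank: 82.83
  Amir: 439.28
  Wendy: 112.33
Minimum: Iris (18.06)

ANSWER: Iris


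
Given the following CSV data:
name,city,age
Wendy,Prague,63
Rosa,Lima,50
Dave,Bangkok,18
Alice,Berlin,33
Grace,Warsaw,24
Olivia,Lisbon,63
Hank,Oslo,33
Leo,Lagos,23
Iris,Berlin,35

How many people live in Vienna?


Scanning city column for 'Vienna':
Total matches: 0

ANSWER: 0


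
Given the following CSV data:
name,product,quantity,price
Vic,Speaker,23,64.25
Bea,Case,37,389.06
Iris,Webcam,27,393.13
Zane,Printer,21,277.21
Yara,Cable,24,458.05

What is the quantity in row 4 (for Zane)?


Row 4: Zane
Column 'quantity' = 21

ANSWER: 21


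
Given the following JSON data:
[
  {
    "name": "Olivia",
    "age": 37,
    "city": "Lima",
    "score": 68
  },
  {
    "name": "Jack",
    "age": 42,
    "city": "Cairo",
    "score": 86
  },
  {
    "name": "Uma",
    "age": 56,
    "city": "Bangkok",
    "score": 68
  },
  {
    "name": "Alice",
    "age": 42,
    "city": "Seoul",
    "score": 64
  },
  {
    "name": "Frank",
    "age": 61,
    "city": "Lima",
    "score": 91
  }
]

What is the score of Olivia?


Looking up record where name = Olivia
Record index: 0
Field 'score' = 68

ANSWER: 68


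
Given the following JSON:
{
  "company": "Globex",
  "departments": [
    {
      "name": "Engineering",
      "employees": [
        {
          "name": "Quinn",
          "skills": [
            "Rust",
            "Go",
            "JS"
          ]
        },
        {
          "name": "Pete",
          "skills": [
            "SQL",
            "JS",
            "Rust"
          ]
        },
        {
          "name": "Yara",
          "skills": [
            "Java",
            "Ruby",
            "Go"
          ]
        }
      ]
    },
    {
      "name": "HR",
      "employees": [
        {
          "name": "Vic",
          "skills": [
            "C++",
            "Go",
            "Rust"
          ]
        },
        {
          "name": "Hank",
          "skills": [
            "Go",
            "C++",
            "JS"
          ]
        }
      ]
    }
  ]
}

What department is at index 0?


Path: departments[0].name
Value: Engineering

ANSWER: Engineering


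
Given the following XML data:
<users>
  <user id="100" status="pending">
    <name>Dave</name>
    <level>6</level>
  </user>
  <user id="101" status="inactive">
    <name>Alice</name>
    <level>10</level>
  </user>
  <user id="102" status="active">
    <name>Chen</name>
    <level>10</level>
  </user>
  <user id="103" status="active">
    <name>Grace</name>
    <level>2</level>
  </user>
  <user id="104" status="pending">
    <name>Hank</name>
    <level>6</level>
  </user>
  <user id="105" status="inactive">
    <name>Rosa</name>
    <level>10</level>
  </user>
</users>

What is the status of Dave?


Finding user with name = Dave
user id="100" status="pending"

ANSWER: pending


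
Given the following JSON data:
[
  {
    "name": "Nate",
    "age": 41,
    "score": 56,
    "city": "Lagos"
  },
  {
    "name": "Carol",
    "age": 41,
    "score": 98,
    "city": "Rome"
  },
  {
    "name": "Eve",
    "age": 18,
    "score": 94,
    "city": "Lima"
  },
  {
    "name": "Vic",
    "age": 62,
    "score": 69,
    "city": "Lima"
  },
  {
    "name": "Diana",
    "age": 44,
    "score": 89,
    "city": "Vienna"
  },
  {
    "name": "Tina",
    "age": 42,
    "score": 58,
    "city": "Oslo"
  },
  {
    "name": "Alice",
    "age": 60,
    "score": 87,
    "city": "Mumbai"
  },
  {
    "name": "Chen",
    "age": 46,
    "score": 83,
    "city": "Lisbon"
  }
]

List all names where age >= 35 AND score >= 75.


Checking both conditions:
  Nate (age=41, score=56) -> no
  Carol (age=41, score=98) -> YES
  Eve (age=18, score=94) -> no
  Vic (age=62, score=69) -> no
  Diana (age=44, score=89) -> YES
  Tina (age=42, score=58) -> no
  Alice (age=60, score=87) -> YES
  Chen (age=46, score=83) -> YES


ANSWER: Carol, Diana, Alice, Chen


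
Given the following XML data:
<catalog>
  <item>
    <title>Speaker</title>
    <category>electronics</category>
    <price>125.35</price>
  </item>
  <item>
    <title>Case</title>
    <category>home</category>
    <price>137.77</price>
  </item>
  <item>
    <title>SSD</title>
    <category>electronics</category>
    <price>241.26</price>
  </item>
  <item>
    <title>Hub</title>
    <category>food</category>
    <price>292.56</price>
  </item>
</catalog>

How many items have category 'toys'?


Scanning <item> elements for <category>toys</category>:
Count: 0

ANSWER: 0


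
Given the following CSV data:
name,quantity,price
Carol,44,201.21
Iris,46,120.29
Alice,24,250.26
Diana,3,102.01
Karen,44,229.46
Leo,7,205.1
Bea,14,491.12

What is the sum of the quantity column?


Values in 'quantity' column:
  Row 1: 44
  Row 2: 46
  Row 3: 24
  Row 4: 3
  Row 5: 44
  Row 6: 7
  Row 7: 14
Sum = 44 + 46 + 24 + 3 + 44 + 7 + 14 = 182

ANSWER: 182


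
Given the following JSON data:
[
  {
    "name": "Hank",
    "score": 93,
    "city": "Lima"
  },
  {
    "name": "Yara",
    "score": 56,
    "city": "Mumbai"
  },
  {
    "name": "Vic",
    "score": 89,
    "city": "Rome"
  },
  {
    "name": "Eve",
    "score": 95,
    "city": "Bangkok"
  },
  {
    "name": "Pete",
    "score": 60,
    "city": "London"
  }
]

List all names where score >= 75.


Filtering records where score >= 75:
  Hank (score=93) -> YES
  Yara (score=56) -> no
  Vic (score=89) -> YES
  Eve (score=95) -> YES
  Pete (score=60) -> no


ANSWER: Hank, Vic, Eve


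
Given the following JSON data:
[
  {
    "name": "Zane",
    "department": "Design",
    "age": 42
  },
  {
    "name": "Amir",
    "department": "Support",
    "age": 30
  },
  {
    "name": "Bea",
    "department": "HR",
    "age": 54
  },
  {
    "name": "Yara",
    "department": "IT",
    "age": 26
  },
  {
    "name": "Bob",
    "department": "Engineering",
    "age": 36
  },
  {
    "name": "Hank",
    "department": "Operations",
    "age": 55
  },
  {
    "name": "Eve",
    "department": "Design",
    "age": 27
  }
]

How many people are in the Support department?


Scanning records for department = Support
  Record 1: Amir
Count: 1

ANSWER: 1


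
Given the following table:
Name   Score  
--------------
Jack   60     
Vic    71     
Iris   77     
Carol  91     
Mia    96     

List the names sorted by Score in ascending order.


Sorting by Score (ascending):
  Jack: 60
  Vic: 71
  Iris: 77
  Carol: 91
  Mia: 96


ANSWER: Jack, Vic, Iris, Carol, Mia


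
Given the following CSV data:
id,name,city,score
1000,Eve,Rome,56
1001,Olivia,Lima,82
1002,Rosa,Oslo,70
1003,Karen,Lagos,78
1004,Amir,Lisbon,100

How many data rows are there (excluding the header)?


Counting rows (excluding header):
Header: id,name,city,score
Data rows: 5

ANSWER: 5


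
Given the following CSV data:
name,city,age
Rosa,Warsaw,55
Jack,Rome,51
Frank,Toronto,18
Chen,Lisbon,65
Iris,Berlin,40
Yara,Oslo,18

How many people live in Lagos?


Scanning city column for 'Lagos':
Total matches: 0

ANSWER: 0


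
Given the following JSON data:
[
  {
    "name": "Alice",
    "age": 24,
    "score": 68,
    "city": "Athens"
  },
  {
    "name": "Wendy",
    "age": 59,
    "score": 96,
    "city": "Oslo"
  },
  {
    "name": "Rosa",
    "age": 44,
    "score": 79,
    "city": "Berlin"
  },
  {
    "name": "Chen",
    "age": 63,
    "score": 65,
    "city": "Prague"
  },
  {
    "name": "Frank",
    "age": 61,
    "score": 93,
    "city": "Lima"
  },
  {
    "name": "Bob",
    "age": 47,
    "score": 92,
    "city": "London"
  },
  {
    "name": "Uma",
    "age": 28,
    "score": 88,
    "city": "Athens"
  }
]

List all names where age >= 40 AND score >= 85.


Checking both conditions:
  Alice (age=24, score=68) -> no
  Wendy (age=59, score=96) -> YES
  Rosa (age=44, score=79) -> no
  Chen (age=63, score=65) -> no
  Frank (age=61, score=93) -> YES
  Bob (age=47, score=92) -> YES
  Uma (age=28, score=88) -> no


ANSWER: Wendy, Frank, Bob


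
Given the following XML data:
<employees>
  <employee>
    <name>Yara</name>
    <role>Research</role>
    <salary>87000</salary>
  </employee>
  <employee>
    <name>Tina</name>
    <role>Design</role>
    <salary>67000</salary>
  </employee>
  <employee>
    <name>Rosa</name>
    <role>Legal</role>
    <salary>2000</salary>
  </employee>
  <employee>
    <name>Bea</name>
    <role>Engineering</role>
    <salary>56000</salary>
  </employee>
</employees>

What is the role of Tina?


Searching for <employee> with <name>Tina</name>
Found at position 2
<role>Design</role>

ANSWER: Design


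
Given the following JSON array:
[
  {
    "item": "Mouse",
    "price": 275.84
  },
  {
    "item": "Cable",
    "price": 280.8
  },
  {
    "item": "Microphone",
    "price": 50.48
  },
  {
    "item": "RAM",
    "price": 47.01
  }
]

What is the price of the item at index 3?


Array index 3 -> RAM
price = 47.01

ANSWER: 47.01


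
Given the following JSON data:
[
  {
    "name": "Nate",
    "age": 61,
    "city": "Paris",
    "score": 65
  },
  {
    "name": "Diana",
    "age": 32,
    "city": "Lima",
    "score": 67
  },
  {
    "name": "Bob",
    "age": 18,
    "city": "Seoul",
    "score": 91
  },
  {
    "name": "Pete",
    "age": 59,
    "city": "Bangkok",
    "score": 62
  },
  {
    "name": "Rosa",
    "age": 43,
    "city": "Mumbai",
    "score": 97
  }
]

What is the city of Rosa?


Looking up record where name = Rosa
Record index: 4
Field 'city' = Mumbai

ANSWER: Mumbai


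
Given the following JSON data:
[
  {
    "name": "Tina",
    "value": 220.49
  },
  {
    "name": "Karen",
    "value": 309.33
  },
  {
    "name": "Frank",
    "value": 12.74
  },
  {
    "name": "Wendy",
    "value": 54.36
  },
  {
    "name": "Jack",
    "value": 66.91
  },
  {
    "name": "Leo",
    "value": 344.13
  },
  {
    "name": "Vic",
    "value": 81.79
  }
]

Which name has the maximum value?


Comparing values:
  Tina: 220.49
  Karen: 309.33
  Frank: 12.74
  Wendy: 54.36
  Jack: 66.91
  Leo: 344.13
  Vic: 81.79
Maximum: Leo (344.13)

ANSWER: Leo


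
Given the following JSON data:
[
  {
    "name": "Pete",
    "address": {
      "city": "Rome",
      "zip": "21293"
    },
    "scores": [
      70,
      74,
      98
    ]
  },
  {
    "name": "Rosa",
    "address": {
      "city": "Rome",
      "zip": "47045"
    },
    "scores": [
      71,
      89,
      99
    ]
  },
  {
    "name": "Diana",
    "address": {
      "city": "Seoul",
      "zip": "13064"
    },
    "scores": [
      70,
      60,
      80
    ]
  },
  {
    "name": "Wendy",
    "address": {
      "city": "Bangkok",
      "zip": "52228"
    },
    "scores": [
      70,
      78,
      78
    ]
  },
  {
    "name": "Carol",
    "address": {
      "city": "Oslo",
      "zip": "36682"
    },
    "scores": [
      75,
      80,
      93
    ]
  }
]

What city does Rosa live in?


Path: records[1].address.city
Value: Rome

ANSWER: Rome
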